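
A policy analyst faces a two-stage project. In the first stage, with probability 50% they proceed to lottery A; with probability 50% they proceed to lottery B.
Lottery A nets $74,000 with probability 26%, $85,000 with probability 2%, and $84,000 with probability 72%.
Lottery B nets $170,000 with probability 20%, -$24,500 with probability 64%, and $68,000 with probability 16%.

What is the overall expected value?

$55,310

EV(A) = 0.26 × 74000 + 0.02 × 85000 + 0.72 × 84000 = 19240 + 1700 + 60480 = 81420
EV(B) = 0.2 × 170000 + 0.64 × (-24500) + 0.16 × 68000 = 34000 − 15680 + 10880 = 29200
Overall = 0.5 × 81420 + 0.5 × 29200 = 40710 + 14600 = 55310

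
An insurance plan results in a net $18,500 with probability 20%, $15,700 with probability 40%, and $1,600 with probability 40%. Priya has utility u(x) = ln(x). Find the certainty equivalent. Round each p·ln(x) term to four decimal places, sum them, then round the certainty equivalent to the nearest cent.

E[u] = 0.2·ln(18500) + 0.4·ln(15700) + 0.4·ln(1600) = 1.9651 + 3.8646 + 2.9511 = 8.7808
CE = e^8.7808 ≈ 6508.08

$6,508.08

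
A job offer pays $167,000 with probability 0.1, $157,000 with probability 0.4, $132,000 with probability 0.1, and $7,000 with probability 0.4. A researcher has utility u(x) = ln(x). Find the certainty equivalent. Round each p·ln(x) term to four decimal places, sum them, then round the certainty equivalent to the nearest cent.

E[u] = 0.1·ln(167000) + 0.4·ln(157000) + 0.1·ln(132000) + 0.4·ln(7000) = 1.2026 + 4.7856 + 1.1791 + 3.5415 = 10.7088
CE = e^10.7088 ≈ 44747.91

$44,747.91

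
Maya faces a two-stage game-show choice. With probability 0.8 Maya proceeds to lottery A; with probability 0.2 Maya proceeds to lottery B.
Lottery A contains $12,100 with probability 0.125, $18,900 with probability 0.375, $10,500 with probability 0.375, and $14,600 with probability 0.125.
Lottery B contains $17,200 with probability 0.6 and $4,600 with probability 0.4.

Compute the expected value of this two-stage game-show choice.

$13,922

EV(A) = 0.125 × 12100 + 0.375 × 18900 + 0.375 × 10500 + 0.125 × 14600 = 1512.5 + 7087.5 + 3937.5 + 1825 = 14362.5
EV(B) = 0.6 × 17200 + 0.4 × 4600 = 10320 + 1840 = 12160
Overall = 0.8 × 14362.5 + 0.2 × 12160 = 11490 + 2432 = 13922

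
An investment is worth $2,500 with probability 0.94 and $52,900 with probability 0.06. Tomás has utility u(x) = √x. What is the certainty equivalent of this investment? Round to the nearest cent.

E[u] = 0.94·√2500 + 0.06·√52900 = 0.94·50 + 0.06·230 = 60.8
CE = (60.8)² = 3696.64

$3,696.64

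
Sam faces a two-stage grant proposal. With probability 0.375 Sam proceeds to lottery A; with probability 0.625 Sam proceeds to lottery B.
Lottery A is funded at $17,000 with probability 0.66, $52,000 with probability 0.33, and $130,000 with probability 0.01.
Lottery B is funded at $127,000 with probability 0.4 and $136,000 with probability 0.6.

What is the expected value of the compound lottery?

EV(A) = 0.66 × 17000 + 0.33 × 52000 + 0.01 × 130000 = 11220 + 17160 + 1300 = 29680
EV(B) = 0.4 × 127000 + 0.6 × 136000 = 50800 + 81600 = 132400
Overall = 0.375 × 29680 + 0.625 × 132400 = 11130 + 82750 = 93880

$93,880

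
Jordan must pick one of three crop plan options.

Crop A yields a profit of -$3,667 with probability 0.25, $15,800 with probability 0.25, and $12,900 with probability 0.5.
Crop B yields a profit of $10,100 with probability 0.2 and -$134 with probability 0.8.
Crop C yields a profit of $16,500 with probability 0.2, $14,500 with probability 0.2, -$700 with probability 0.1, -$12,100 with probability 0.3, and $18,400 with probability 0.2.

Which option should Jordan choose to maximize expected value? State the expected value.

Crop A = 0.25 × (-3667) + 0.25 × 15800 + 0.5 × 12900 = -916.75 + 3950 + 6450 = 9483.25
Crop B = 0.2 × 10100 + 0.8 × (-134) = 2020 − 107.2 = 1912.8
Crop C = 0.2 × 16500 + 0.2 × 14500 + 0.1 × (-700) + 0.3 × (-12100) + 0.2 × 18400 = 3300 + 2900 − 70 − 3630 + 3680 = 6180

Crop A ($9,483.25)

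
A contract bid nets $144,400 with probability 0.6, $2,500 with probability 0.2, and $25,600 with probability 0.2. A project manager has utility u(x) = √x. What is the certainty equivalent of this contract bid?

$72,900

E[u] = 0.6·√144400 + 0.2·√2500 + 0.2·√25600 = 0.6·380 + 0.2·50 + 0.2·160 = 270
CE = (270)² = 72900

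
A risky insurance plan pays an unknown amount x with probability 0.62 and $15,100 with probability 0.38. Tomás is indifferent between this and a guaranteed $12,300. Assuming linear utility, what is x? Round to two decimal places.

0.62·x + 0.38·15100 = 12300
0.62·x = 12300 − 5738 = 6562
x = 6562 / 0.62 = 10583.8710

x = $10,583.87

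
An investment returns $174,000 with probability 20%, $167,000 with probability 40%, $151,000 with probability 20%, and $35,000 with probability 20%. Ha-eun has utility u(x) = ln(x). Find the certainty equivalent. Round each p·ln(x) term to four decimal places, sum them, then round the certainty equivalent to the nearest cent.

E[u] = 0.2·ln(174000) + 0.4·ln(167000) + 0.2·ln(151000) + 0.2·ln(35000) = 2.4134 + 4.8103 + 2.3850 + 2.0926 = 11.7013
CE = e^11.7013 ≈ 120728.56

$120,728.56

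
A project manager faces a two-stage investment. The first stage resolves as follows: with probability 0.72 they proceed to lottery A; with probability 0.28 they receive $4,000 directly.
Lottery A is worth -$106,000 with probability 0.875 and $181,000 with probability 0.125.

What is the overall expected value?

EV(A) = 0.875 × (-106000) + 0.125 × 181000 = -92750 + 22625 = -70125
Branch B: 4000 (certain)
Overall = 0.72 × (-70125) + 0.28 × 4000 = -50490 + 1120 = -49370

-$49,370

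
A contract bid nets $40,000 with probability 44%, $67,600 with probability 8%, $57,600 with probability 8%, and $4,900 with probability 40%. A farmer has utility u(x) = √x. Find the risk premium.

$5,240

E[u] = 0.44·√40000 + 0.08·√67600 + 0.08·√57600 + 0.4·√4900 = 0.44·200 + 0.08·260 + 0.08·240 + 0.4·70 = 156
CE = (156)² = 24336
Risk premium = EV − CE = 29576 − 24336 = 5240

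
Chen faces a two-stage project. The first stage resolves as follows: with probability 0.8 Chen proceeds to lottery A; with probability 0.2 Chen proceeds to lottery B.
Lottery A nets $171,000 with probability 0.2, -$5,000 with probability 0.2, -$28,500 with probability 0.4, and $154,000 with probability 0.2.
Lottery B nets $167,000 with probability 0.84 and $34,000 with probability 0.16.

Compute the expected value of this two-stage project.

EV(A) = 0.2 × 171000 + 0.2 × (-5000) + 0.4 × (-28500) + 0.2 × 154000 = 34200 − 1000 − 11400 + 30800 = 52600
EV(B) = 0.84 × 167000 + 0.16 × 34000 = 140280 + 5440 = 145720
Overall = 0.8 × 52600 + 0.2 × 145720 = 42080 + 29144 = 71224

$71,224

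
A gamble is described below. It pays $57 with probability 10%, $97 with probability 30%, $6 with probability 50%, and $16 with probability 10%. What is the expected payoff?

EV = 0.1 × 57 + 0.3 × 97 + 0.5 × 6 + 0.1 × 16 = 5.7 + 29.1 + 3 + 1.6 = 39.4

$39.40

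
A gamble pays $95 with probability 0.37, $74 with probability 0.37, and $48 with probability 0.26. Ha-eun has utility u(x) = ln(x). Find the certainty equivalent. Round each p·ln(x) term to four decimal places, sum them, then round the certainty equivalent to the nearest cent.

E[u] = 0.37·ln(95) + 0.37·ln(74) + 0.26·ln(48) = 1.6849 + 1.5925 + 1.0065 = 4.2839
CE = e^4.2839 ≈ 72.52

$72.52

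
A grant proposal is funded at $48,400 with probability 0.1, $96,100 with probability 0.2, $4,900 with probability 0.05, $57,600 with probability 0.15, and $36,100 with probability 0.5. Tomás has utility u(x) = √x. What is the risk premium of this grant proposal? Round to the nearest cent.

E[u] = 0.1·√48400 + 0.2·√96100 + 0.05·√4900 + 0.15·√57600 + 0.5·√36100 = 0.1·220 + 0.2·310 + 0.05·70 + 0.15·240 + 0.5·190 = 218.5
CE = (218.5)² = 47742.25
Risk premium = EV − CE = 50995 − 47742.25 = 3252.75

$3,252.75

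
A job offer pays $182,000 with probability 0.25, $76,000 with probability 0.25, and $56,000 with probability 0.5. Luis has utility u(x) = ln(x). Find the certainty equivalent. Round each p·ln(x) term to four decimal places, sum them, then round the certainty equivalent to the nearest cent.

$81,153.69

E[u] = 0.25·ln(182000) + 0.25·ln(76000) + 0.5·ln(56000) = 3.0279 + 2.8096 + 5.4666 = 11.3041
CE = e^11.3041 ≈ 81153.69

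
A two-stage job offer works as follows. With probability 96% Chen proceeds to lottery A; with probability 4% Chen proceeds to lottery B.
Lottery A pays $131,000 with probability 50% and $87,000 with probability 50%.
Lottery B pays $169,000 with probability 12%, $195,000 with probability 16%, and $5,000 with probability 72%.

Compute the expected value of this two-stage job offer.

EV(A) = 0.5 × 131000 + 0.5 × 87000 = 65500 + 43500 = 109000
EV(B) = 0.12 × 169000 + 0.16 × 195000 + 0.72 × 5000 = 20280 + 31200 + 3600 = 55080
Overall = 0.96 × 109000 + 0.04 × 55080 = 104640 + 2203.2 = 106843.2

$106,843.20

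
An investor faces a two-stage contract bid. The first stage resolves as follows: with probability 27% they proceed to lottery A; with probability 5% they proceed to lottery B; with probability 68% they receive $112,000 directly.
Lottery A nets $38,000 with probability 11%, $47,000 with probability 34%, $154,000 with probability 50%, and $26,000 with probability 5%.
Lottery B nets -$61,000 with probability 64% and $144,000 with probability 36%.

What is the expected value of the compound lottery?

$103,384.20

EV(A) = 0.11 × 38000 + 0.34 × 47000 + 0.5 × 154000 + 0.05 × 26000 = 4180 + 15980 + 77000 + 1300 = 98460
EV(B) = 0.64 × (-61000) + 0.36 × 144000 = -39040 + 51840 = 12800
Branch C: 112000 (certain)
Overall = 0.27 × 98460 + 0.05 × 12800 + 0.68 × 112000 = 26584.2 + 640 + 76160 = 103384.2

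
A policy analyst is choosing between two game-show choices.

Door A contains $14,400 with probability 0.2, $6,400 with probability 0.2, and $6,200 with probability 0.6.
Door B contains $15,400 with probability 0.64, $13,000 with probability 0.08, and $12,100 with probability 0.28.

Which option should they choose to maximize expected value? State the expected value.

Door A = 0.2 × 14400 + 0.2 × 6400 + 0.6 × 6200 = 2880 + 1280 + 3720 = 7880
Door B = 0.64 × 15400 + 0.08 × 13000 + 0.28 × 12100 = 9856 + 1040 + 3388 = 14284

Door B ($14,284)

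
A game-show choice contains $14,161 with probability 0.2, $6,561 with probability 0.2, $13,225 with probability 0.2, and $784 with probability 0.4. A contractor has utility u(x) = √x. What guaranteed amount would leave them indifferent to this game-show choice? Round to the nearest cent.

E[u] = 0.2·√14161 + 0.2·√6561 + 0.2·√13225 + 0.4·√784 = 0.2·119 + 0.2·81 + 0.2·115 + 0.4·28 = 74.2
CE = (74.2)² = 5505.64

$5,505.64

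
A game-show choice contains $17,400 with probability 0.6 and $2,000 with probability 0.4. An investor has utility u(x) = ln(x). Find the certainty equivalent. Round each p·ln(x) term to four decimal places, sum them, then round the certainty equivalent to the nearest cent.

$7,323.91

E[u] = 0.6·ln(17400) + 0.4·ln(2000) = 5.8585 + 3.0404 = 8.8989
CE = e^8.8989 ≈ 7323.91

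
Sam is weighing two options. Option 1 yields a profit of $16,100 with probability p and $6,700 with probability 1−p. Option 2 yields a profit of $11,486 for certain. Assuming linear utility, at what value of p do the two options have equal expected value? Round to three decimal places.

p·16100 + (1−p)·6700 = 11486
9400p + 6700 = 11486
p = (11486 − 6700) / 9400

p = 0.509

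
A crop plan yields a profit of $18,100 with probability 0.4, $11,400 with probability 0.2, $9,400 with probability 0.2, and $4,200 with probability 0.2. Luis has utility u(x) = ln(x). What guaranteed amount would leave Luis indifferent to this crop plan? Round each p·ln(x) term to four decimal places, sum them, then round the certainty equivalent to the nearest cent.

E[u] = 0.4·ln(18100) + 0.2·ln(11400) + 0.2·ln(9400) + 0.2·ln(4200) = 3.9215 + 1.8683 + 1.8297 + 1.6686 = 9.2881
CE = e^9.2881 ≈ 10808.63

$10,808.63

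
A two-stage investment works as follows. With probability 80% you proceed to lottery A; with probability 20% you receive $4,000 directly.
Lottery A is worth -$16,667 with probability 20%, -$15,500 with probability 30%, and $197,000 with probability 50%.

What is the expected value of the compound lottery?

$73,213.28

EV(A) = 0.2 × (-16667) + 0.3 × (-15500) + 0.5 × 197000 = -3333.4 − 4650 + 98500 = 90516.6
Branch B: 4000 (certain)
Overall = 0.8 × 90516.6 + 0.2 × 4000 = 72413.28 + 800 = 73213.28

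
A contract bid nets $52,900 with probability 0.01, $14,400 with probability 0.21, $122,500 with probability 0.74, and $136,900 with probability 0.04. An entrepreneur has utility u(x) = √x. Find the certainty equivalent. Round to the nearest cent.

$90,781.69

E[u] = 0.01·√52900 + 0.21·√14400 + 0.74·√122500 + 0.04·√136900 = 0.01·230 + 0.21·120 + 0.74·350 + 0.04·370 = 301.3
CE = (301.3)² = 90781.69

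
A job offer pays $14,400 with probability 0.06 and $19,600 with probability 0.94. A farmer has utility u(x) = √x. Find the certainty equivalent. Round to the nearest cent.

$19,265.44

E[u] = 0.06·√14400 + 0.94·√19600 = 0.06·120 + 0.94·140 = 138.8
CE = (138.8)² = 19265.44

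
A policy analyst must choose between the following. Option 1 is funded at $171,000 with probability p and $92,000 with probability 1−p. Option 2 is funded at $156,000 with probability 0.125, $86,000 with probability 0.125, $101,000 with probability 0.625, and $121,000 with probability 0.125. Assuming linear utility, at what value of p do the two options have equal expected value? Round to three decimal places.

p = 0.209

EV(Option 2) = 0.125 × 156000 + 0.125 × 86000 + 0.625 × 101000 + 0.125 × 121000 = 19500 + 10750 + 63125 + 15125 = 108500
p·171000 + (1−p)·92000 = 108500
79000p + 92000 = 108500
p = (108500 − 92000) / 79000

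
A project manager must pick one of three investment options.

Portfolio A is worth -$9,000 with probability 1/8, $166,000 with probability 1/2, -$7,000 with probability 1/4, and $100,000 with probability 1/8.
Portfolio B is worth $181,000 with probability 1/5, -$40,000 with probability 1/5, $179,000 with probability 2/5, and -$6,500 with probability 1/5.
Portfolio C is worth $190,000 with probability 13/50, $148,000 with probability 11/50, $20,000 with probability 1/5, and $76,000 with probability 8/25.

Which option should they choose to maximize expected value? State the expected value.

Portfolio A = 1/8 × (-9000) + 1/2 × 166000 + 1/4 × (-7000) + 1/8 × 100000 = -1125 + 83000 − 1750 + 12500 = 92625
Portfolio B = 1/5 × 181000 + 1/5 × (-40000) + 2/5 × 179000 + 1/5 × (-6500) = 36200 − 8000 + 71600 − 1300 = 98500
Portfolio C = 13/50 × 190000 + 11/50 × 148000 + 1/5 × 20000 + 8/25 × 76000 = 49400 + 32560 + 4000 + 24320 = 110280

Portfolio C ($110,280)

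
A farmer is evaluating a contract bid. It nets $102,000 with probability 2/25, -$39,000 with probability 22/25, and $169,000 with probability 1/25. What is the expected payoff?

EV = 2/25 × 102000 + 22/25 × (-39000) + 1/25 × 169000 = 8160 − 34320 + 6760 = -19400

-$19,400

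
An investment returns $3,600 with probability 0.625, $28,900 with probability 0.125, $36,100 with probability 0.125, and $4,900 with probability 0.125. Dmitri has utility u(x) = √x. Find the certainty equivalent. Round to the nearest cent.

$8,326.56

E[u] = 0.625·√3600 + 0.125·√28900 + 0.125·√36100 + 0.125·√4900 = 0.625·60 + 0.125·170 + 0.125·190 + 0.125·70 = 91.25
CE = (91.25)² = 8326.5625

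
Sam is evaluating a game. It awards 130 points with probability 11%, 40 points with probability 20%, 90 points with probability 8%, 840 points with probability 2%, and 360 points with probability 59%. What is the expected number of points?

EV = 0.11 × 130 + 0.2 × 40 + 0.08 × 90 + 0.02 × 840 + 0.59 × 360 = 14.3 + 8 + 7.2 + 16.8 + 212.4 = 258.7

258.7 points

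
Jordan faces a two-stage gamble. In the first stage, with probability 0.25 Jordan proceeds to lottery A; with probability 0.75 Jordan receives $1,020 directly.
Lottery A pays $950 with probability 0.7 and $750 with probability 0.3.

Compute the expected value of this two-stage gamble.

$987.50

EV(A) = 0.7 × 950 + 0.3 × 750 = 665 + 225 = 890
Branch B: 1020 (certain)
Overall = 0.25 × 890 + 0.75 × 1020 = 222.5 + 765 = 987.5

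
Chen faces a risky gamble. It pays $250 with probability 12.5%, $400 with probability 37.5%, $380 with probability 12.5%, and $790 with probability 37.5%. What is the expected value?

$525

EV = 0.125 × 250 + 0.375 × 400 + 0.125 × 380 + 0.375 × 790 = 31.25 + 150 + 47.5 + 296.25 = 525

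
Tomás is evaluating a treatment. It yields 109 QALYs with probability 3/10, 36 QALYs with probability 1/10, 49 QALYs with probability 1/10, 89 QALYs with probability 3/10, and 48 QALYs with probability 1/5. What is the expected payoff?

EV = 3/10 × 109 + 1/10 × 36 + 1/10 × 49 + 3/10 × 89 + 1/5 × 48 = 32.7 + 3.6 + 4.9 + 26.7 + 9.6 = 77.5

77.5 QALYs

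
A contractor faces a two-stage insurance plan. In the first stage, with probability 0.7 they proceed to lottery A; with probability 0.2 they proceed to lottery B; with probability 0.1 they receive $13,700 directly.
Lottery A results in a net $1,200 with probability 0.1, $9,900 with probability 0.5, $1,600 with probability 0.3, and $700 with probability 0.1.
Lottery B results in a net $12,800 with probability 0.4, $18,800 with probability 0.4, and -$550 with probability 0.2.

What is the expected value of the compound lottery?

$7,810

EV(A) = 0.1 × 1200 + 0.5 × 9900 + 0.3 × 1600 + 0.1 × 700 = 120 + 4950 + 480 + 70 = 5620
EV(B) = 0.4 × 12800 + 0.4 × 18800 + 0.2 × (-550) = 5120 + 7520 − 110 = 12530
Branch C: 13700 (certain)
Overall = 0.7 × 5620 + 0.2 × 12530 + 0.1 × 13700 = 3934 + 2506 + 1370 = 7810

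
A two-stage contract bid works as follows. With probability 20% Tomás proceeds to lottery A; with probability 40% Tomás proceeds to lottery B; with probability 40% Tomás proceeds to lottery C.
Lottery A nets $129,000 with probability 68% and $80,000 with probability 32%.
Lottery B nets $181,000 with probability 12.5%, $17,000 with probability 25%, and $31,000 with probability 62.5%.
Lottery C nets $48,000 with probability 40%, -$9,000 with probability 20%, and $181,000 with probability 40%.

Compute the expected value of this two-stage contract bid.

$77,084

EV(A) = 0.68 × 129000 + 0.32 × 80000 = 87720 + 25600 = 113320
EV(B) = 0.125 × 181000 + 0.25 × 17000 + 0.625 × 31000 = 22625 + 4250 + 19375 = 46250
EV(C) = 0.4 × 48000 + 0.2 × (-9000) + 0.4 × 181000 = 19200 − 1800 + 72400 = 89800
Overall = 0.2 × 113320 + 0.4 × 46250 + 0.4 × 89800 = 22664 + 18500 + 35920 = 77084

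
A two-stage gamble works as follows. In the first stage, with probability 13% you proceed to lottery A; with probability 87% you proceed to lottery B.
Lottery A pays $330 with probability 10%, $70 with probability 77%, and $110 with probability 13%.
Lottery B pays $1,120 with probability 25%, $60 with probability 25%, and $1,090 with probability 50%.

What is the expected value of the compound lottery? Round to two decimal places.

EV(A) = 0.1 × 330 + 0.77 × 70 + 0.13 × 110 = 33 + 53.9 + 14.3 = 101.2
EV(B) = 0.25 × 1120 + 0.25 × 60 + 0.5 × 1090 = 280 + 15 + 545 = 840
Overall = 0.13 × 101.2 + 0.87 × 840 = 13.156 + 730.8 = 743.956

$743.96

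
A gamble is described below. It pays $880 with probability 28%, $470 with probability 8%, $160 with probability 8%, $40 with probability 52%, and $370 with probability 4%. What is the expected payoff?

EV = 0.28 × 880 + 0.08 × 470 + 0.08 × 160 + 0.52 × 40 + 0.04 × 370 = 246.4 + 37.6 + 12.8 + 20.8 + 14.8 = 332.4

$332.40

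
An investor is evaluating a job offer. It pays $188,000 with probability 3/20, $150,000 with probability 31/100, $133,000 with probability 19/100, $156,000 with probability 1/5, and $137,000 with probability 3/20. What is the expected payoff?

$151,720

EV = 3/20 × 188000 + 31/100 × 150000 + 19/100 × 133000 + 1/5 × 156000 + 3/20 × 137000 = 28200 + 46500 + 25270 + 31200 + 20550 = 151720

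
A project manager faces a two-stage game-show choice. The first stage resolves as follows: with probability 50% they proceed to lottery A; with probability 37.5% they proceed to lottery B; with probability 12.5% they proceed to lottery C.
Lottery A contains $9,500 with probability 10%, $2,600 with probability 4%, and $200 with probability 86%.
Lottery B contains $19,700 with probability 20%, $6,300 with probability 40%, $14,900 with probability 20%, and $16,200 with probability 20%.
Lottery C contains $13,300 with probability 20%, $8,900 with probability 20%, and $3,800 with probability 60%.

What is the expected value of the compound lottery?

EV(A) = 0.1 × 9500 + 0.04 × 2600 + 0.86 × 200 = 950 + 104 + 172 = 1226
EV(B) = 0.2 × 19700 + 0.4 × 6300 + 0.2 × 14900 + 0.2 × 16200 = 3940 + 2520 + 2980 + 3240 = 12680
EV(C) = 0.2 × 13300 + 0.2 × 8900 + 0.6 × 3800 = 2660 + 1780 + 2280 = 6720
Overall = 0.5 × 1226 + 0.375 × 12680 + 0.125 × 6720 = 613 + 4755 + 840 = 6208

$6,208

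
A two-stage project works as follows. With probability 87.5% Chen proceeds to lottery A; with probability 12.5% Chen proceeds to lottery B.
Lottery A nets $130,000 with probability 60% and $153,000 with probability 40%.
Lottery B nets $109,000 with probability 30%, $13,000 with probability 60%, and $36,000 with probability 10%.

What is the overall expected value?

$127,312.50

EV(A) = 0.6 × 130000 + 0.4 × 153000 = 78000 + 61200 = 139200
EV(B) = 0.3 × 109000 + 0.6 × 13000 + 0.1 × 36000 = 32700 + 7800 + 3600 = 44100
Overall = 0.875 × 139200 + 0.125 × 44100 = 121800 + 5512.5 = 127312.5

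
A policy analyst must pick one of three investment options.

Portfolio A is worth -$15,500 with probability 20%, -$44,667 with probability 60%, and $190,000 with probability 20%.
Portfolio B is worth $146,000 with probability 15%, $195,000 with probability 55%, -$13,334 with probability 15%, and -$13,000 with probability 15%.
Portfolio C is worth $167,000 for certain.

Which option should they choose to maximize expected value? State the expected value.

Portfolio C ($167,000)

Portfolio A = 0.2 × (-15500) + 0.6 × (-44667) + 0.2 × 190000 = -3100 − 26800.2 + 38000 = 8099.8
Portfolio B = 0.15 × 146000 + 0.55 × 195000 + 0.15 × (-13334) + 0.15 × (-13000) = 21900 + 107250 − 2000.1 − 1950 = 125199.9
Portfolio C: 167000 (certain)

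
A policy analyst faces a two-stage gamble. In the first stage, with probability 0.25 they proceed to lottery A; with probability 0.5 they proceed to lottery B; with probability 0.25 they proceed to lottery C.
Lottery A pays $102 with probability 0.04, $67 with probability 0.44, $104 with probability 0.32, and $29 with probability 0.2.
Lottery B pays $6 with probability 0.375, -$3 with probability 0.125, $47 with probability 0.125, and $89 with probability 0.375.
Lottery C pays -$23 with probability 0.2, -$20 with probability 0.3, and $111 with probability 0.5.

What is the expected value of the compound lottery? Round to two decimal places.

$49.95

EV(A) = 0.04 × 102 + 0.44 × 67 + 0.32 × 104 + 0.2 × 29 = 4.08 + 29.48 + 33.28 + 5.8 = 72.64
EV(B) = 0.375 × 6 + 0.125 × (-3) + 0.125 × 47 + 0.375 × 89 = 2.25 − 0.375 + 5.875 + 33.375 = 41.125
EV(C) = 0.2 × (-23) + 0.3 × (-20) + 0.5 × 111 = -4.6 − 6 + 55.5 = 44.9
Overall = 0.25 × 72.64 + 0.5 × 41.125 + 0.25 × 44.9 = 18.16 + 20.5625 + 11.225 = 49.9475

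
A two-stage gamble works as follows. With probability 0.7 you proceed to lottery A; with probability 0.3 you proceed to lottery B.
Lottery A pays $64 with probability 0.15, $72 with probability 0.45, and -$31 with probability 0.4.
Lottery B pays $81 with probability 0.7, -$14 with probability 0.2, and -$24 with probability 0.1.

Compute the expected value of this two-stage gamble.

EV(A) = 0.15 × 64 + 0.45 × 72 + 0.4 × (-31) = 9.6 + 32.4 − 12.4 = 29.6
EV(B) = 0.7 × 81 + 0.2 × (-14) + 0.1 × (-24) = 56.7 − 2.8 − 2.4 = 51.5
Overall = 0.7 × 29.6 + 0.3 × 51.5 = 20.72 + 15.45 = 36.17

$36.17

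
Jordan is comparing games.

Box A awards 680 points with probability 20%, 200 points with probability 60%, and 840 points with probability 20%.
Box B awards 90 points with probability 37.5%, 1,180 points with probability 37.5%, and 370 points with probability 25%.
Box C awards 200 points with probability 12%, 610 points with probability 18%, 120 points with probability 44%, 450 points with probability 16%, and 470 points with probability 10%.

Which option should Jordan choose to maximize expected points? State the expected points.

Box B (568.75 points)

Box A = 0.2 × 680 + 0.6 × 200 + 0.2 × 840 = 136 + 120 + 168 = 424
Box B = 0.375 × 90 + 0.375 × 1180 + 0.25 × 370 = 33.75 + 442.5 + 92.5 = 568.75
Box C = 0.12 × 200 + 0.18 × 610 + 0.44 × 120 + 0.16 × 450 + 0.1 × 470 = 24 + 109.8 + 52.8 + 72 + 47 = 305.6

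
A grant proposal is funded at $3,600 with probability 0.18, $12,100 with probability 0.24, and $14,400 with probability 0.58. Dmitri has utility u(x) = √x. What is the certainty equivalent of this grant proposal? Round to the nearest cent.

$11,406.24

E[u] = 0.18·√3600 + 0.24·√12100 + 0.58·√14400 = 0.18·60 + 0.24·110 + 0.58·120 = 106.8
CE = (106.8)² = 11406.24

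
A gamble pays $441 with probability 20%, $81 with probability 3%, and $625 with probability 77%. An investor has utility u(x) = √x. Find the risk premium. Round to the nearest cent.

E[u] = 0.2·√441 + 0.03·√81 + 0.77·√625 = 0.2·21 + 0.03·9 + 0.77·25 = 23.72
CE = (23.72)² = 562.6384
Risk premium = EV − CE = 571.88 − 562.6384 = 9.2416

$9.24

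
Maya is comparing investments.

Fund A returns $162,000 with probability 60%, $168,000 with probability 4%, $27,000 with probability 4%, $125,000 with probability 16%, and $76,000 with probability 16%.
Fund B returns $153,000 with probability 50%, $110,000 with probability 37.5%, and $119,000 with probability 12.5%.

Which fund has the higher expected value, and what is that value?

Fund A = 0.6 × 162000 + 0.04 × 168000 + 0.04 × 27000 + 0.16 × 125000 + 0.16 × 76000 = 97200 + 6720 + 1080 + 20000 + 12160 = 137160
Fund B = 0.5 × 153000 + 0.375 × 110000 + 0.125 × 119000 = 76500 + 41250 + 14875 = 132625

Fund A ($137,160)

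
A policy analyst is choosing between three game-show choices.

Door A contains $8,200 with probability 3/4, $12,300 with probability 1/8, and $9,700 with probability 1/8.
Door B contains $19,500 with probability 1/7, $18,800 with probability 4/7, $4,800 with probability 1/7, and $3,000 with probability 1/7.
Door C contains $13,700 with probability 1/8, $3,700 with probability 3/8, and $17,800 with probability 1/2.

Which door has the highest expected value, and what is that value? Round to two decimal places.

Door A = 3/4 × 8200 + 1/8 × 12300 + 1/8 × 9700 = 6150 + 1537.5 + 1212.5 = 8900
Door B = 1/7 × 19500 + 4/7 × 18800 + 1/7 × 4800 + 1/7 × 3000 = 2785.7143 + 10742.8571 + 685.7143 + 428.5714 = 14642.8571
Door C = 1/8 × 13700 + 3/8 × 3700 + 1/2 × 17800 = 1712.5 + 1387.5 + 8900 = 12000

Door B ($14,642.86)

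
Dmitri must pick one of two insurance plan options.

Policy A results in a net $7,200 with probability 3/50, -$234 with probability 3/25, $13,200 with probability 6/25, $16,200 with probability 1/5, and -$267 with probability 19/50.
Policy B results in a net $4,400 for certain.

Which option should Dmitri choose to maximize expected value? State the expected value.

Policy A ($6,710.46)

Policy A = 3/50 × 7200 + 3/25 × (-234) + 6/25 × 13200 + 1/5 × 16200 + 19/50 × (-267) = 432 − 28.08 + 3168 + 3240 − 101.46 = 6710.46
Policy B: 4400 (certain)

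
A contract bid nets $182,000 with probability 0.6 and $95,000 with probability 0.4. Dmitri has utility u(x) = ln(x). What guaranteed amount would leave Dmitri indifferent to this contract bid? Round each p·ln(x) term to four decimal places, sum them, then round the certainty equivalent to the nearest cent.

E[u] = 0.6·ln(182000) + 0.4·ln(95000) = 7.2671 + 4.5847 = 11.8518
CE = e^11.8518 ≈ 140336.73

$140,336.73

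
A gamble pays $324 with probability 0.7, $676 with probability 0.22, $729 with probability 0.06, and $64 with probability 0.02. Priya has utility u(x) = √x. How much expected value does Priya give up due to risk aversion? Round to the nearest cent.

E[u] = 0.7·√324 + 0.22·√676 + 0.06·√729 + 0.02·√64 = 0.7·18 + 0.22·26 + 0.06·27 + 0.02·8 = 20.1
CE = (20.1)² = 404.01
Risk premium = EV − CE = 420.54 − 404.01 = 16.53

$16.53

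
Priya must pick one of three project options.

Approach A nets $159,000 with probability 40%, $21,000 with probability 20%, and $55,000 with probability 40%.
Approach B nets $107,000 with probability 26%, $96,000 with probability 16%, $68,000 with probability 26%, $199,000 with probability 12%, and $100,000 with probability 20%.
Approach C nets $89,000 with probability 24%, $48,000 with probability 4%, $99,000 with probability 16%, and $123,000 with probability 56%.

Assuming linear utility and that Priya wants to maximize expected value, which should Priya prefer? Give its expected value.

Approach A = 0.4 × 159000 + 0.2 × 21000 + 0.4 × 55000 = 63600 + 4200 + 22000 = 89800
Approach B = 0.26 × 107000 + 0.16 × 96000 + 0.26 × 68000 + 0.12 × 199000 + 0.2 × 100000 = 27820 + 15360 + 17680 + 23880 + 20000 = 104740
Approach C = 0.24 × 89000 + 0.04 × 48000 + 0.16 × 99000 + 0.56 × 123000 = 21360 + 1920 + 15840 + 68880 = 108000

Approach C ($108,000)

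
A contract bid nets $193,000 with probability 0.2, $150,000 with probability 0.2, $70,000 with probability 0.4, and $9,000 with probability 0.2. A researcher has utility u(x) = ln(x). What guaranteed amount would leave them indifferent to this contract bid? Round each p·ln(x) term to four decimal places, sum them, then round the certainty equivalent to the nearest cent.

$66,257.24

E[u] = 0.2·ln(193000) + 0.2·ln(150000) + 0.4·ln(70000) + 0.2·ln(9000) = 2.4341 + 2.3837 + 4.4625 + 1.8210 = 11.1013
CE = e^11.1013 ≈ 66257.24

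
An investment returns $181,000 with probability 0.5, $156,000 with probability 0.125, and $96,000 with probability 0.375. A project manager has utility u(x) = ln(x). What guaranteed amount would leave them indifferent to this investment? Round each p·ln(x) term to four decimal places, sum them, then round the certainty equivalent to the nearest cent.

$140,056.33

E[u] = 0.5·ln(181000) + 0.125·ln(156000) + 0.375·ln(96000) = 6.0531 + 1.4947 + 4.3020 = 11.8498
CE = e^11.8498 ≈ 140056.33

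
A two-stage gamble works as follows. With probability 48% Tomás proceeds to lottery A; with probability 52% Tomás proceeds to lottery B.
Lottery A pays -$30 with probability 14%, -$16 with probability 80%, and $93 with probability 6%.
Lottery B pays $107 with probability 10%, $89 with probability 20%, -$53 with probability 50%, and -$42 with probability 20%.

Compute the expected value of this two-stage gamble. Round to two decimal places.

EV(A) = 0.14 × (-30) + 0.8 × (-16) + 0.06 × 93 = -4.2 − 12.8 + 5.58 = -11.42
EV(B) = 0.1 × 107 + 0.2 × 89 + 0.5 × (-53) + 0.2 × (-42) = 10.7 + 17.8 − 26.5 − 8.4 = -6.4
Overall = 0.48 × (-11.42) + 0.52 × (-6.4) = -5.4816 − 3.328 = -8.8096

-$8.81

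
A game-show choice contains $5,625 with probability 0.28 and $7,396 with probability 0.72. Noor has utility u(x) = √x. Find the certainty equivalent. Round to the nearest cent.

E[u] = 0.28·√5625 + 0.72·√7396 = 0.28·75 + 0.72·86 = 82.92
CE = (82.92)² = 6875.7264

$6,875.73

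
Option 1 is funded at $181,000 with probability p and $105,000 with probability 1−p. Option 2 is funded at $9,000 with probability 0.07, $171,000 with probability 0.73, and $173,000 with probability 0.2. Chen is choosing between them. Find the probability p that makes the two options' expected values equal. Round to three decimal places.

p = 0.724

EV(Option 2) = 0.07 × 9000 + 0.73 × 171000 + 0.2 × 173000 = 630 + 124830 + 34600 = 160060
p·181000 + (1−p)·105000 = 160060
76000p + 105000 = 160060
p = (160060 − 105000) / 76000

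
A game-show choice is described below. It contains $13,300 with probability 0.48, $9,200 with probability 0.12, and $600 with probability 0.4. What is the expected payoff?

EV = 0.48 × 13300 + 0.12 × 9200 + 0.4 × 600 = 6384 + 1104 + 240 = 7728

$7,728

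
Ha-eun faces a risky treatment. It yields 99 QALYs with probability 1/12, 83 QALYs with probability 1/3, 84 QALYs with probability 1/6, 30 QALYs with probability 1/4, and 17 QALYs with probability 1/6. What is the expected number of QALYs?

60.25 QALYs

EV = 1/12 × 99 + 1/3 × 83 + 1/6 × 84 + 1/4 × 30 + 1/6 × 17 = 8.25 + 27.6667 + 14 + 7.5 + 2.8333 = 60.25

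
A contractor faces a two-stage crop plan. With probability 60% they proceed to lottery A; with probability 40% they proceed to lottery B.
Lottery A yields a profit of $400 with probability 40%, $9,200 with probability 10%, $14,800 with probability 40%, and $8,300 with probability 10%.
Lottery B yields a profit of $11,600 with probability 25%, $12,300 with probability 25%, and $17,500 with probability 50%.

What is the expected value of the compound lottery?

$10,588

EV(A) = 0.4 × 400 + 0.1 × 9200 + 0.4 × 14800 + 0.1 × 8300 = 160 + 920 + 5920 + 830 = 7830
EV(B) = 0.25 × 11600 + 0.25 × 12300 + 0.5 × 17500 = 2900 + 3075 + 8750 = 14725
Overall = 0.6 × 7830 + 0.4 × 14725 = 4698 + 5890 = 10588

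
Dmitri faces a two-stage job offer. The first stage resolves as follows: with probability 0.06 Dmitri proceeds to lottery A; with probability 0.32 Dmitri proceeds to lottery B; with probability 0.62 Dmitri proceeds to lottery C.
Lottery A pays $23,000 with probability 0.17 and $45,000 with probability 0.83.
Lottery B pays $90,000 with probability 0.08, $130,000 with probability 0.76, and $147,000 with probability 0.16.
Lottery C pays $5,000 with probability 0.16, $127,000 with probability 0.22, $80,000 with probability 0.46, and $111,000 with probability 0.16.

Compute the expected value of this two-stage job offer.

$95,568

EV(A) = 0.17 × 23000 + 0.83 × 45000 = 3910 + 37350 = 41260
EV(B) = 0.08 × 90000 + 0.76 × 130000 + 0.16 × 147000 = 7200 + 98800 + 23520 = 129520
EV(C) = 0.16 × 5000 + 0.22 × 127000 + 0.46 × 80000 + 0.16 × 111000 = 800 + 27940 + 36800 + 17760 = 83300
Overall = 0.06 × 41260 + 0.32 × 129520 + 0.62 × 83300 = 2475.6 + 41446.4 + 51646 = 95568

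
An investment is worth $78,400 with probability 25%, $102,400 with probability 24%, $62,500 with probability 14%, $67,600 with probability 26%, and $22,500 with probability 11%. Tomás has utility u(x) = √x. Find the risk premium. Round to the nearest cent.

$2,274.19

E[u] = 0.25·√78400 + 0.24·√102400 + 0.14·√62500 + 0.26·√67600 + 0.11·√22500 = 0.25·280 + 0.24·320 + 0.14·250 + 0.26·260 + 0.11·150 = 265.9
CE = (265.9)² = 70702.81
Risk premium = EV − CE = 72977 − 70702.81 = 2274.19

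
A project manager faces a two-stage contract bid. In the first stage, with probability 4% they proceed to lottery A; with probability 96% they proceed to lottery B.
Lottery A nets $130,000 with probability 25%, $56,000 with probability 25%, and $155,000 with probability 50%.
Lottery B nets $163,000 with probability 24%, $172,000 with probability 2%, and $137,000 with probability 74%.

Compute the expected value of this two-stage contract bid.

EV(A) = 0.25 × 130000 + 0.25 × 56000 + 0.5 × 155000 = 32500 + 14000 + 77500 = 124000
EV(B) = 0.24 × 163000 + 0.02 × 172000 + 0.74 × 137000 = 39120 + 3440 + 101380 = 143940
Overall = 0.04 × 124000 + 0.96 × 143940 = 4960 + 138182.4 = 143142.4

$143,142.40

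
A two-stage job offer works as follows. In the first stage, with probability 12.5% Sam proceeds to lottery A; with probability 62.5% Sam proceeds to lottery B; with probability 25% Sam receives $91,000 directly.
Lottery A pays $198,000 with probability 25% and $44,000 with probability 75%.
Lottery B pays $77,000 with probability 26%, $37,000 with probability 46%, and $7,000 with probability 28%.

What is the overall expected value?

$57,437.50

EV(A) = 0.25 × 198000 + 0.75 × 44000 = 49500 + 33000 = 82500
EV(B) = 0.26 × 77000 + 0.46 × 37000 + 0.28 × 7000 = 20020 + 17020 + 1960 = 39000
Branch C: 91000 (certain)
Overall = 0.125 × 82500 + 0.625 × 39000 + 0.25 × 91000 = 10312.5 + 24375 + 22750 = 57437.5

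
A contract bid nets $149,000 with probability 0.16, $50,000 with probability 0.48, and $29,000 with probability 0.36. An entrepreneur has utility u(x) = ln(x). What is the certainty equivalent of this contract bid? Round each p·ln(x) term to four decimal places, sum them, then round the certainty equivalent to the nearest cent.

$48,942.43

E[u] = 0.16·ln(149000) + 0.48·ln(50000) + 0.36·ln(29000) = 1.9059 + 5.1935 + 3.6990 = 10.7984
CE = e^10.7984 ≈ 48942.43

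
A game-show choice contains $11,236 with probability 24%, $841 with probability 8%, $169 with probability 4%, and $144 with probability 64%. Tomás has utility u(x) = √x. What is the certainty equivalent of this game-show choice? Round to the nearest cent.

E[u] = 0.24·√11236 + 0.08·√841 + 0.04·√169 + 0.64·√144 = 0.24·106 + 0.08·29 + 0.04·13 + 0.64·12 = 35.96
CE = (35.96)² = 1293.1216

$1,293.12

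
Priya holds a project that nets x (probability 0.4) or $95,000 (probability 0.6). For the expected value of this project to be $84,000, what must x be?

0.4·x + 0.6·95000 = 84000
0.4·x = 84000 − 57000 = 27000
x = 27000 / 0.4 = 67500

x = $67,500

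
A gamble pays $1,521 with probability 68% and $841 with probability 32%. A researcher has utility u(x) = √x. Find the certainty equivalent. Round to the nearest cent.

$1,281.64

E[u] = 0.68·√1521 + 0.32·√841 = 0.68·39 + 0.32·29 = 35.8
CE = (35.8)² = 1281.64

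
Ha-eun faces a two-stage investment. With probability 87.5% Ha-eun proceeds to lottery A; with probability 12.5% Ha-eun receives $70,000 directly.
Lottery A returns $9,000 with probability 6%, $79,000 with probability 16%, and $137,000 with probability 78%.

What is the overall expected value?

$113,785

EV(A) = 0.06 × 9000 + 0.16 × 79000 + 0.78 × 137000 = 540 + 12640 + 106860 = 120040
Branch B: 70000 (certain)
Overall = 0.875 × 120040 + 0.125 × 70000 = 105035 + 8750 = 113785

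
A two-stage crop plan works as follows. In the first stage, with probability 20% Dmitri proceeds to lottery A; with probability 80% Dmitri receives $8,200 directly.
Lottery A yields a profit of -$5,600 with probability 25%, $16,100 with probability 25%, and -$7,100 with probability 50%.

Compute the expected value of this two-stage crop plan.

EV(A) = 0.25 × (-5600) + 0.25 × 16100 + 0.5 × (-7100) = -1400 + 4025 − 3550 = -925
Branch B: 8200 (certain)
Overall = 0.2 × (-925) + 0.8 × 8200 = -185 + 6560 = 6375

$6,375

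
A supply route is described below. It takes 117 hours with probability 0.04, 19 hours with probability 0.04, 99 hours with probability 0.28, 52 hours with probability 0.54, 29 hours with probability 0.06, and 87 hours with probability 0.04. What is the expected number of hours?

66.46 hours

EV = 0.04 × 117 + 0.04 × 19 + 0.28 × 99 + 0.54 × 52 + 0.06 × 29 + 0.04 × 87 = 4.68 + 0.76 + 27.72 + 28.08 + 1.74 + 3.48 = 66.46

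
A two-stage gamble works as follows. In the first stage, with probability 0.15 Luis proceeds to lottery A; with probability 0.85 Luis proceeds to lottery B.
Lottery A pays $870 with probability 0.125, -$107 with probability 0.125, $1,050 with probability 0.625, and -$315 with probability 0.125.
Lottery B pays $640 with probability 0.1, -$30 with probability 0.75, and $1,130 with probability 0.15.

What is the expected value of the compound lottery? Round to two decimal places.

EV(A) = 0.125 × 870 + 0.125 × (-107) + 0.625 × 1050 + 0.125 × (-315) = 108.75 − 13.375 + 656.25 − 39.375 = 712.25
EV(B) = 0.1 × 640 + 0.75 × (-30) + 0.15 × 1130 = 64 − 22.5 + 169.5 = 211
Overall = 0.15 × 712.25 + 0.85 × 211 = 106.8375 + 179.35 = 286.1875

$286.19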